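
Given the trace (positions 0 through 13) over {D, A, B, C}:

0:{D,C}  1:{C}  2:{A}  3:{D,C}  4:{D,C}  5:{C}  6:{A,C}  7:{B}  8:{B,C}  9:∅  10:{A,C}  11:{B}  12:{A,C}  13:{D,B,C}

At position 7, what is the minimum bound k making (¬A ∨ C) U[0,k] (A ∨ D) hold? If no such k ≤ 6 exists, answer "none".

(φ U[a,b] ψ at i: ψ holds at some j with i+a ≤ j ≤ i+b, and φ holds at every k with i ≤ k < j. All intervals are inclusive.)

3

Need earliest j ≥ 7 with (A ∨ D), and (¬A ∨ C) at every k in [7,j-1].
  j=7: rhs fails.
  j=8: rhs fails.
  j=9: rhs fails.
  j=10: rhs holds; lhs holds on [7,9]. k = 3.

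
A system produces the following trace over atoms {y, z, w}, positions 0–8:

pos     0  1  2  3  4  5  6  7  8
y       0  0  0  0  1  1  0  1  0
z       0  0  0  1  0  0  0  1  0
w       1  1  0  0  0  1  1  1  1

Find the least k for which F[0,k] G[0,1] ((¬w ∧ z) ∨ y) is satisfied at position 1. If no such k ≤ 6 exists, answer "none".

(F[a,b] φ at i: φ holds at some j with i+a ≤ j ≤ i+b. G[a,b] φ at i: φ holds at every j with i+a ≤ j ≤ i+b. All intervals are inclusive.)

Scan j = 1,2,… for G[0,1] ((¬w ∧ z) ∨ y):
  j=1: fails
  j=2: fails
  j=3: holds
First hit at j=3, so smallest k = 3-1 = 2.

2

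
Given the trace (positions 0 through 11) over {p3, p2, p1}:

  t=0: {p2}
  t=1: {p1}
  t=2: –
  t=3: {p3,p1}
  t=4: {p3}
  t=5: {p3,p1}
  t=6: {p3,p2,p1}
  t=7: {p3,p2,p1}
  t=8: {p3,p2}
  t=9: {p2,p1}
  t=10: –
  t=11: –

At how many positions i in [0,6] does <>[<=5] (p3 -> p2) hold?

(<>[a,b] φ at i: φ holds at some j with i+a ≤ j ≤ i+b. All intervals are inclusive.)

Evaluate at each i in [0,6]:
  i=0: ✓ (witness j=0)
  i=1: ✓ (witness j=1)
  i=2: ✓ (witness j=2)
  i=3: ✓ (witness j=6)
  i=4: ✓ (witness j=6)
  i=5: ✓ (witness j=6)
  i=6: ✓ (witness j=6)
Positions where it holds: {0, 1, 2, 3, 4, 5, 6} → 7.

7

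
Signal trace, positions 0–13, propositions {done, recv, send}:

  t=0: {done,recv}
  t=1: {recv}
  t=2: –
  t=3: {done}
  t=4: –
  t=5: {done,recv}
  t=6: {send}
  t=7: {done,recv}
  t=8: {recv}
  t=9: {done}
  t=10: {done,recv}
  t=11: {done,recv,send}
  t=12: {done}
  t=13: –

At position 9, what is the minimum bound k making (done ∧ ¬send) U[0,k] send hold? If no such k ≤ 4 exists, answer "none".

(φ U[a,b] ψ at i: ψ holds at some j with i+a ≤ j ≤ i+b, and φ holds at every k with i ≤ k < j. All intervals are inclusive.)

Need earliest j ≥ 9 with send, and (done ∧ ¬send) at every k in [9,j-1].
  j=9: rhs fails.
  j=10: rhs fails.
  j=11: rhs holds; lhs holds on [9,10]. k = 2.

2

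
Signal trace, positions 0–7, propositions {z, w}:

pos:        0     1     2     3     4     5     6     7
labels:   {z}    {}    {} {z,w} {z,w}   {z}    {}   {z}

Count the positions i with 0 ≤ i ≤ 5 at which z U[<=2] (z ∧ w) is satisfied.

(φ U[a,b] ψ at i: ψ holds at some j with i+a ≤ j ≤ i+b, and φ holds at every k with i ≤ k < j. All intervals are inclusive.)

Evaluate at each i in [0,5]:
  i=0: ✗ (no rhs in [0,2])
  i=1: ✗ (lhs fails at k=1 before rhs at j=3)
  i=2: ✗ (lhs fails at k=2 before rhs at j=3)
  i=3: ✓ (rhs at j=3)
  i=4: ✓ (rhs at j=4)
  i=5: ✗ (no rhs in [5,7])
Positions where it holds: {3, 4} → 2.

2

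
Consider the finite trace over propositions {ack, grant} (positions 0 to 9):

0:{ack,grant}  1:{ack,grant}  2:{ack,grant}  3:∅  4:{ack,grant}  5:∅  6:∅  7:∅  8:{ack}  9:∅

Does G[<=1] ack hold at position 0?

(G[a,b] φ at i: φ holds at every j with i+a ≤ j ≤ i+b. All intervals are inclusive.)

Check ack at every j in [0,1]:
  j=0: true
  j=1: true
All positions satisfy it → formula holds.

Holds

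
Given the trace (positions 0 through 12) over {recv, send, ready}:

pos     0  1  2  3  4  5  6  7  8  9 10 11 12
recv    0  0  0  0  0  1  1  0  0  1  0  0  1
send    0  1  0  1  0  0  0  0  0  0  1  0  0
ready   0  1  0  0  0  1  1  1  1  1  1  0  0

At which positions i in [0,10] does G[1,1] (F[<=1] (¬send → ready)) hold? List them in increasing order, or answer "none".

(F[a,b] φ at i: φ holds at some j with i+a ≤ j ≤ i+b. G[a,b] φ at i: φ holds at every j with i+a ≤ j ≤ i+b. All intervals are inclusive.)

0, 1, 2, 3, 4, 5, 6, 7, 8, 9

Evaluate at each i in [0,10]:
  i=0: ✓ (all of [1,1])
  i=1: ✓ (all of [2,2])
  i=2: ✓ (all of [3,3])
  i=3: ✓ (all of [4,4])
  i=4: ✓ (all of [5,5])
  i=5: ✓ (all of [6,6])
  i=6: ✓ (all of [7,7])
  i=7: ✓ (all of [8,8])
  i=8: ✓ (all of [9,9])
  i=9: ✓ (all of [10,10])
  i=10: ✗ (fails at j=11)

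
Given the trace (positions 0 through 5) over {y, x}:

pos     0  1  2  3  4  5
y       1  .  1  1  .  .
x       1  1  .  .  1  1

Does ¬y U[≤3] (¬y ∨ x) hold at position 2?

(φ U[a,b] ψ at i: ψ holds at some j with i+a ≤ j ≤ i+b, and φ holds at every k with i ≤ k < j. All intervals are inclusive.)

Does not hold

Need some j in [2,5] with (¬y ∨ x), and ¬y at every k in [2,j-1].
  j=2: (¬y ∨ x) false.
  j=3: (¬y ∨ x) false.
  j=4: (¬y ∨ x) holds, but ¬y fails at k=2 → not this j.
  j=5: (¬y ∨ x) holds, but ¬y fails at k=2 → not this j.
No j in the window works → until fails.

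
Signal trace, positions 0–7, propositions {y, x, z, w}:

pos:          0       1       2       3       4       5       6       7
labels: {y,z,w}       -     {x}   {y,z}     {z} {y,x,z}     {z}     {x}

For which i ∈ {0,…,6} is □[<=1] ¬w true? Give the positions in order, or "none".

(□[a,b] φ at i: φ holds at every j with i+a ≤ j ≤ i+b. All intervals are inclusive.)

1, 2, 3, 4, 5, 6

Evaluate at each i in [0,6]:
  i=0: ✗ (fails at j=0)
  i=1: ✓ (all of [1,2])
  i=2: ✓ (all of [2,3])
  i=3: ✓ (all of [3,4])
  i=4: ✓ (all of [4,5])
  i=5: ✓ (all of [5,6])
  i=6: ✓ (all of [6,7])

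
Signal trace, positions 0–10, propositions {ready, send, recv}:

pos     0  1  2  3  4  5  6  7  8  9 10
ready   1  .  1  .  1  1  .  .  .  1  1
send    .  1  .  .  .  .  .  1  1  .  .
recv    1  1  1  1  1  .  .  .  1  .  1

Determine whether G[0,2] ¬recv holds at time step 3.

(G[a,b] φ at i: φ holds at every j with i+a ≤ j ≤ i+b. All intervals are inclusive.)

Does not hold

Check ¬recv at every j in [3,5]:
  j=3: false
  j=4: false
  j=5: true
Fails at j=3 → formula fails.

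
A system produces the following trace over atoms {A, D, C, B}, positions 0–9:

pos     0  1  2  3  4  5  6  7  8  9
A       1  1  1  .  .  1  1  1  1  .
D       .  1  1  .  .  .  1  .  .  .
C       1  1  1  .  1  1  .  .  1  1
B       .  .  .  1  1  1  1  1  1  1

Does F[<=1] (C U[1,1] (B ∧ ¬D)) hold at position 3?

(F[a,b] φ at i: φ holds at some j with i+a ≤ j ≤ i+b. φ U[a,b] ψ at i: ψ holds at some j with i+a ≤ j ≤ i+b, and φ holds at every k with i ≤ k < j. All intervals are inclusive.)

Check (C U[1,1] (B ∧ ¬D)) at each j in [3,4]:
  j=3: fails
  j=4: holds
Found at j=4 → formula holds.

Holds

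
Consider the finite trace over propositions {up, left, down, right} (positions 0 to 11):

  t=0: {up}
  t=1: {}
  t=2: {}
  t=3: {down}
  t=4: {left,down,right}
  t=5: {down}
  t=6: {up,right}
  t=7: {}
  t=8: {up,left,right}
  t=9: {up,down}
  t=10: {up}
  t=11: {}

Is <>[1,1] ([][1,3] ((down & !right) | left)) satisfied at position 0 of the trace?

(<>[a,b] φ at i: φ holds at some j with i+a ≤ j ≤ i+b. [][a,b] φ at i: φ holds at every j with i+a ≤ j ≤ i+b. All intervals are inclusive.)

No

Check [][1,3] ((down & !right) | left) at each j in [1,1]:
  j=1: fails at 2
No position in the window satisfies it → formula fails.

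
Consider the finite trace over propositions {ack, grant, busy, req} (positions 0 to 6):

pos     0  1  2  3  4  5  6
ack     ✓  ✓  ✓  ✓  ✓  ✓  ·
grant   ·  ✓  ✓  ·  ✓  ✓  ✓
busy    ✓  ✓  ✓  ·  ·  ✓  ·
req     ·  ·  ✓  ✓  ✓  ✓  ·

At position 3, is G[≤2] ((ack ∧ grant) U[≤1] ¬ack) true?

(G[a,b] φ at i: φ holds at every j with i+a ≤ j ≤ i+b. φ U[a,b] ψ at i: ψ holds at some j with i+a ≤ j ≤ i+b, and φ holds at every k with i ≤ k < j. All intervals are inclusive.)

Does not hold

Check ((ack ∧ grant) U[≤1] ¬ack) at every j in [3,5]:
  j=3: fails
  j=4: fails
  j=5: holds
Fails at j=3 → formula fails.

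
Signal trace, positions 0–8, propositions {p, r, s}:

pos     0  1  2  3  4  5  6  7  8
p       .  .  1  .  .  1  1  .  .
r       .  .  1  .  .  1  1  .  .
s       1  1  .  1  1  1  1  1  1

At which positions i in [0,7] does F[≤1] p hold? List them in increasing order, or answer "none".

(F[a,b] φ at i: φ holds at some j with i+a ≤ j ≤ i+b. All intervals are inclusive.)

1, 2, 4, 5, 6

Evaluate at each i in [0,7]:
  i=0: ✗ (none in [0,1])
  i=1: ✓ (witness j=2)
  i=2: ✓ (witness j=2)
  i=3: ✗ (none in [3,4])
  i=4: ✓ (witness j=5)
  i=5: ✓ (witness j=5)
  i=6: ✓ (witness j=6)
  i=7: ✗ (none in [7,8])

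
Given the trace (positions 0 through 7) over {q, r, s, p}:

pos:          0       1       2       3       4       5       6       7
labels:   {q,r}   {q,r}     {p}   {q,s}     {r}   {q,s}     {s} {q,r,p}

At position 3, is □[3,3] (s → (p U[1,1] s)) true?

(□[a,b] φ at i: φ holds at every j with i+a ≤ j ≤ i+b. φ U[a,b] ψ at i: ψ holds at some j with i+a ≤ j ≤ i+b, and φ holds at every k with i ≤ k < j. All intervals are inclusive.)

False

Check (s → (p U[1,1] s)) at every j in [6,6]:
  j=6: antecedent true; consequent fails → ✗
Fails at j=6 → formula fails.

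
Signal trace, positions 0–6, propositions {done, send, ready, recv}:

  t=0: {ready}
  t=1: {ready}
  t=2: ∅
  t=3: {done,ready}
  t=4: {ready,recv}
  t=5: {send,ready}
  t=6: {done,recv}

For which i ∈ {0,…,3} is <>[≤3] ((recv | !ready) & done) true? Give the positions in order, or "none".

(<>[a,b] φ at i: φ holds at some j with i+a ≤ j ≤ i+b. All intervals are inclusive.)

Evaluate at each i in [0,3]:
  i=0: ✗ (none in [0,3])
  i=1: ✗ (none in [1,4])
  i=2: ✗ (none in [2,5])
  i=3: ✓ (witness j=6)

3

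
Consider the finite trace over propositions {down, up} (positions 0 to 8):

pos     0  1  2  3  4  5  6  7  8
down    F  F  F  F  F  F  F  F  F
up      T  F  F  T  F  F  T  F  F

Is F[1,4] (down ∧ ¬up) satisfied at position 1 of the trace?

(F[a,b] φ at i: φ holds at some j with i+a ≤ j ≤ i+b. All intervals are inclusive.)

Check (down ∧ ¬up) at each j in [2,5]:
  j=2: false
  j=3: false
  j=4: false
  j=5: false
No position in the window satisfies it → formula fails.

Does not hold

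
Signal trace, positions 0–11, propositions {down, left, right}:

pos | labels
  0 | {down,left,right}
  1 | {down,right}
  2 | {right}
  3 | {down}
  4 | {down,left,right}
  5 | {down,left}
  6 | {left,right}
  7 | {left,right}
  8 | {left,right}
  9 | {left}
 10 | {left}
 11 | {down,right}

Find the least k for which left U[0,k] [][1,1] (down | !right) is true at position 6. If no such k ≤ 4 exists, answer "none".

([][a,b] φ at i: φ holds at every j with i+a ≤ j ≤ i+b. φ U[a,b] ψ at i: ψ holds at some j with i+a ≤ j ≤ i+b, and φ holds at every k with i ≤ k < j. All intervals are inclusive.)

Need earliest j ≥ 6 with [][1,1] (down | !right), and left at every k in [6,j-1].
  j=6: rhs fails.
  j=7: rhs fails.
  j=8: rhs holds; lhs holds on [6,7]. k = 2.

2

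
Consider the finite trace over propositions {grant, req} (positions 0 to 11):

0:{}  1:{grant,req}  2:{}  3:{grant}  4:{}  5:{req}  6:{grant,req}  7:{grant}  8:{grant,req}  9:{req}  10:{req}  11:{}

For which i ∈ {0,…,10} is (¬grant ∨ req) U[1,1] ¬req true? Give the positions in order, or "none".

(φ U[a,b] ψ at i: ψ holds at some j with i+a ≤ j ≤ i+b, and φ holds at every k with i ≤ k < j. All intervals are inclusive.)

Evaluate at each i in [0,10]:
  i=0: ✗ (no rhs in [1,1])
  i=1: ✓ (rhs at j=2; lhs holds on [1,1])
  i=2: ✓ (rhs at j=3; lhs holds on [2,2])
  i=3: ✗ (lhs fails at k=3 before rhs at j=4)
  i=4: ✗ (no rhs in [5,5])
  i=5: ✗ (no rhs in [6,6])
  i=6: ✓ (rhs at j=7; lhs holds on [6,6])
  i=7: ✗ (no rhs in [8,8])
  i=8: ✗ (no rhs in [9,9])
  i=9: ✗ (no rhs in [10,10])
  i=10: ✓ (rhs at j=11; lhs holds on [10,10])

1, 2, 6, 10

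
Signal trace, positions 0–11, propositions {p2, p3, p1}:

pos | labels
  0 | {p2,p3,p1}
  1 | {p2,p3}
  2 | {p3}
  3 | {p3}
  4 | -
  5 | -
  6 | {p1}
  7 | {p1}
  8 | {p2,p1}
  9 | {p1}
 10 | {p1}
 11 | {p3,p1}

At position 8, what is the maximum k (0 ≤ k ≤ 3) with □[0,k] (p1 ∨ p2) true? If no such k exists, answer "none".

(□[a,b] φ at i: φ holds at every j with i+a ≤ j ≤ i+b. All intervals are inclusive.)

3

(p1 ∨ p2) must hold from j=8 onward; find where it first fails.
  j=8: holds
  j=9: holds
  j=10: holds
  j=11: holds
Holds through j=11; largest k = 3.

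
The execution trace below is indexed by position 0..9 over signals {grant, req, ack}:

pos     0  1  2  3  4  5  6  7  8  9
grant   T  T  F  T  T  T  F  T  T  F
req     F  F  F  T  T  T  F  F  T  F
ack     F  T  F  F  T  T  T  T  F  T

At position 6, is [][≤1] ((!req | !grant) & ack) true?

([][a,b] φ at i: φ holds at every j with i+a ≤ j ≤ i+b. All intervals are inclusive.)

Holds

Check ((!req | !grant) & ack) at every j in [6,7]:
  j=6: true
  j=7: true
All positions satisfy it → formula holds.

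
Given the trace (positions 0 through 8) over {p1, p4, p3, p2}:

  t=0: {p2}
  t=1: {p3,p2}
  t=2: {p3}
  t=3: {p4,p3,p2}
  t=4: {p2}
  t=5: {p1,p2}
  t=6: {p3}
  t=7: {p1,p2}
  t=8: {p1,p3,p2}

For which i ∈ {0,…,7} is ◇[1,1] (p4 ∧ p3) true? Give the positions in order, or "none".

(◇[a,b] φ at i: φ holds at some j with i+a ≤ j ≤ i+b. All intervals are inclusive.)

Evaluate at each i in [0,7]:
  i=0: ✗ (none in [1,1])
  i=1: ✗ (none in [2,2])
  i=2: ✓ (witness j=3)
  i=3: ✗ (none in [4,4])
  i=4: ✗ (none in [5,5])
  i=5: ✗ (none in [6,6])
  i=6: ✗ (none in [7,7])
  i=7: ✗ (none in [8,8])

2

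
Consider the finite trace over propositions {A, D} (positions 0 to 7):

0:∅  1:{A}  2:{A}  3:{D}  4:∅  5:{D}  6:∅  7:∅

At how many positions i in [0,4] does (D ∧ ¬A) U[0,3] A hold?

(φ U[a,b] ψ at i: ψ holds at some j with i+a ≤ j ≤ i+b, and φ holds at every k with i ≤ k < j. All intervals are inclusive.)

Evaluate at each i in [0,4]:
  i=0: ✗ (lhs fails at k=0 before rhs at j=1)
  i=1: ✓ (rhs at j=1)
  i=2: ✓ (rhs at j=2)
  i=3: ✗ (no rhs in [3,6])
  i=4: ✗ (no rhs in [4,7])
Positions where it holds: {1, 2} → 2.

2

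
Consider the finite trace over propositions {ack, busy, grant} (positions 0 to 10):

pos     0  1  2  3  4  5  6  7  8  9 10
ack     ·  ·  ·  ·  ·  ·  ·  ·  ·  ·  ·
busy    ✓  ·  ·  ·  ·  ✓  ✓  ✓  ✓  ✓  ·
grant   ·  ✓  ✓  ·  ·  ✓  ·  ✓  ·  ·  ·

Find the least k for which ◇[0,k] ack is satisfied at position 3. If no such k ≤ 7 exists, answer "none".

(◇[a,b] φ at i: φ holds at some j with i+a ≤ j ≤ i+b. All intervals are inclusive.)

none

Scan j = 3,4,… for ack:
  j=3: fails
  j=4: fails
  j=5: fails
  j=6: fails
  j=7: fails
  j=8: fails
  j=9: fails
  j=10: fails
No j in [3,10] satisfies it → none.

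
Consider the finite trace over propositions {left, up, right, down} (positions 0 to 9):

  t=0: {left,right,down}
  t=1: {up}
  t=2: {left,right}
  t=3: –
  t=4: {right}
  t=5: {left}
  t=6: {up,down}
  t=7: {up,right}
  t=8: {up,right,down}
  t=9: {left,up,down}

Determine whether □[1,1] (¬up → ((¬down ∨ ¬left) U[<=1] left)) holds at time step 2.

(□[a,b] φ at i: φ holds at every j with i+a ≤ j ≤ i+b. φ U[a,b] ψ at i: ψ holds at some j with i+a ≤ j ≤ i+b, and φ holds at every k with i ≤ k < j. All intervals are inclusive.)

Check (¬up → ((¬down ∨ ¬left) U[<=1] left)) at every j in [3,3]:
  j=3: antecedent true; consequent fails → ✗
Fails at j=3 → formula fails.

Does not hold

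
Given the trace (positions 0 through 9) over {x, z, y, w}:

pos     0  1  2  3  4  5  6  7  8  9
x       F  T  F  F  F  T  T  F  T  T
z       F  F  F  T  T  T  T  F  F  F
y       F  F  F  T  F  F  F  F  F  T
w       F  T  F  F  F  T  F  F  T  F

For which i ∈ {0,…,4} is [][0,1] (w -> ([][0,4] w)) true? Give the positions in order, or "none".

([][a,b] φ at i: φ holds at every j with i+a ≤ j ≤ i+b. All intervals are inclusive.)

Evaluate at each i in [0,4]:
  i=0: ✗ (fails at j=1)
  i=1: ✗ (fails at j=1)
  i=2: ✓ (all of [2,3])
  i=3: ✓ (all of [3,4])
  i=4: ✗ (fails at j=5)

2, 3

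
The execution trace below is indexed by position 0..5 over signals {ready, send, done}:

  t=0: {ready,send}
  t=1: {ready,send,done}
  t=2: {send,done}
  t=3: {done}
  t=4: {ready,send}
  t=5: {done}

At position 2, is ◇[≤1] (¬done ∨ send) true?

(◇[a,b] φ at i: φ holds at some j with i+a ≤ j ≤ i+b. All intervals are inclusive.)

Yes

Check (¬done ∨ send) at each j in [2,3]:
  j=2: true
  j=3: false
Found at j=2 → formula holds.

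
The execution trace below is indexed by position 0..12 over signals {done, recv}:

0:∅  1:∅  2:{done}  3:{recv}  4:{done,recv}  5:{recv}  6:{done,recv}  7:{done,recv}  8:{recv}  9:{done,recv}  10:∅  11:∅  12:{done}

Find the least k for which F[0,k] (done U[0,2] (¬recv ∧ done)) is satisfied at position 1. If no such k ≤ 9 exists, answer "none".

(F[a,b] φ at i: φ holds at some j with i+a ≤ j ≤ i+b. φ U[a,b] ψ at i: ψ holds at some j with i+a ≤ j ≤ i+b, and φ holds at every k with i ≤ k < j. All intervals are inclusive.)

Scan j = 1,2,… for (done U[0,2] (¬recv ∧ done)):
  j=1: fails
  j=2: holds
First hit at j=2, so smallest k = 2-1 = 1.

1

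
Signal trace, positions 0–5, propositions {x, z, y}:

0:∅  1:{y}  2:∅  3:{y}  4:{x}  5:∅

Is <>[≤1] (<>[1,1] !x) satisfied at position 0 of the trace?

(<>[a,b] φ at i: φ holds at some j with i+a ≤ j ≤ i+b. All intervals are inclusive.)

Holds

Check <>[1,1] !x at each j in [0,1]:
  j=0: holds (witness at 1)
  j=1: holds (witness at 2)
Found at j=0 → formula holds.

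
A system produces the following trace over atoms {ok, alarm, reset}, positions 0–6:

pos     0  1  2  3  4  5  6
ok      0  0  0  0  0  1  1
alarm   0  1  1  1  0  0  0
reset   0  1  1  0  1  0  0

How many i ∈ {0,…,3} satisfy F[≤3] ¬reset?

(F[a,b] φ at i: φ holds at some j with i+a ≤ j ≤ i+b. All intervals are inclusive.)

4

Evaluate at each i in [0,3]:
  i=0: ✓ (witness j=0)
  i=1: ✓ (witness j=3)
  i=2: ✓ (witness j=3)
  i=3: ✓ (witness j=3)
Positions where it holds: {0, 1, 2, 3} → 4.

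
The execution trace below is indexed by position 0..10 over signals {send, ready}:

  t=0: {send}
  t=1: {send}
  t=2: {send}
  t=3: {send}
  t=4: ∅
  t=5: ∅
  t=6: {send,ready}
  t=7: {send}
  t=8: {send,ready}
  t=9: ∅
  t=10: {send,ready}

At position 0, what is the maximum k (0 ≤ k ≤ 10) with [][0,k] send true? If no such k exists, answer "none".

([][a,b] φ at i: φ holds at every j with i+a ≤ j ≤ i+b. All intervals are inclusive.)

3

send must hold from j=0 onward; find where it first fails.
  j=0: holds
  j=1: holds
  j=2: holds
  j=3: holds
  j=4: fails
Holds on [0,3], so largest k = 3.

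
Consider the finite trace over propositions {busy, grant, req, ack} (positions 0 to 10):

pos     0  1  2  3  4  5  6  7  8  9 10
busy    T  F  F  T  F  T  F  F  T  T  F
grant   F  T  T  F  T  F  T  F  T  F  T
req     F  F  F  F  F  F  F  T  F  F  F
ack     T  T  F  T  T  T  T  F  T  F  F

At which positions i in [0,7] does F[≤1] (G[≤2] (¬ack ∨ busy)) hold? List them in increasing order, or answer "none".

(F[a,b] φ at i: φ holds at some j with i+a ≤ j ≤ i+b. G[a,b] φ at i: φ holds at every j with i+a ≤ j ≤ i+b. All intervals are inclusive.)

6, 7

Evaluate at each i in [0,7]:
  i=0: ✗ (none in [0,1])
  i=1: ✗ (none in [1,2])
  i=2: ✗ (none in [2,3])
  i=3: ✗ (none in [3,4])
  i=4: ✗ (none in [4,5])
  i=5: ✗ (none in [5,6])
  i=6: ✓ (witness j=7)
  i=7: ✓ (witness j=7)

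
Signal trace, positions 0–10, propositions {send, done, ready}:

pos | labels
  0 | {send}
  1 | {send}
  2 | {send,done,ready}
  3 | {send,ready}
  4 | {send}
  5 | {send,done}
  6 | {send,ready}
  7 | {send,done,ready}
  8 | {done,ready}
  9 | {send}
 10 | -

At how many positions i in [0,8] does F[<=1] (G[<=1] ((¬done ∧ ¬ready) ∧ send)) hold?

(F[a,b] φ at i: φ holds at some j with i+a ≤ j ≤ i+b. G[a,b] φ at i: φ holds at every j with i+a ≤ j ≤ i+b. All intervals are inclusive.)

Evaluate at each i in [0,8]:
  i=0: ✓ (witness j=0)
  i=1: ✗ (none in [1,2])
  i=2: ✗ (none in [2,3])
  i=3: ✗ (none in [3,4])
  i=4: ✗ (none in [4,5])
  i=5: ✗ (none in [5,6])
  i=6: ✗ (none in [6,7])
  i=7: ✗ (none in [7,8])
  i=8: ✗ (none in [8,9])
Positions where it holds: {0} → 1.

1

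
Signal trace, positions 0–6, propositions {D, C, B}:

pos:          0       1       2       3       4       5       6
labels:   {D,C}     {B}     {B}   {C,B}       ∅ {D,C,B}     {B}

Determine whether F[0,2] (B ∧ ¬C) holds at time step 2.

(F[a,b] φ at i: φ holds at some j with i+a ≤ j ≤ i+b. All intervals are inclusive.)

Check (B ∧ ¬C) at each j in [2,4]:
  j=2: true
  j=3: false
  j=4: false
Found at j=2 → formula holds.

True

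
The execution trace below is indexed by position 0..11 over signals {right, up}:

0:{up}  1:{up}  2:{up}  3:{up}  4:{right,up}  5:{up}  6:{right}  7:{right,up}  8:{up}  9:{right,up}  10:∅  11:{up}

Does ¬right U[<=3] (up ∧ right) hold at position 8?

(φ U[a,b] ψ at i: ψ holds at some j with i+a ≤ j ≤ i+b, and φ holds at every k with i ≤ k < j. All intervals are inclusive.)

Yes

Need some j in [8,11] with (up ∧ right), and ¬right at every k in [8,j-1].
  j=8: (up ∧ right) false.
  j=9: (up ∧ right) holds; ¬right holds at every k in [8,8] → satisfied.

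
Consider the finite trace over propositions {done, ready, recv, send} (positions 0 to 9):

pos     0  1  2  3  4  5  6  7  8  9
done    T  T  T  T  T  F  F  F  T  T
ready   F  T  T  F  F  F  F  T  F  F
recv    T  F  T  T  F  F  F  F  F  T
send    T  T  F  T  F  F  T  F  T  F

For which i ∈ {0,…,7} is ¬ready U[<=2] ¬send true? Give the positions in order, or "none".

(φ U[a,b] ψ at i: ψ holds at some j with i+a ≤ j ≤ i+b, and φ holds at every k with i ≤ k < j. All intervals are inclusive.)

2, 3, 4, 5, 6, 7

Evaluate at each i in [0,7]:
  i=0: ✗ (lhs fails at k=1 before rhs at j=2)
  i=1: ✗ (lhs fails at k=1 before rhs at j=2)
  i=2: ✓ (rhs at j=2)
  i=3: ✓ (rhs at j=4; lhs holds on [3,3])
  i=4: ✓ (rhs at j=4)
  i=5: ✓ (rhs at j=5)
  i=6: ✓ (rhs at j=7; lhs holds on [6,6])
  i=7: ✓ (rhs at j=7)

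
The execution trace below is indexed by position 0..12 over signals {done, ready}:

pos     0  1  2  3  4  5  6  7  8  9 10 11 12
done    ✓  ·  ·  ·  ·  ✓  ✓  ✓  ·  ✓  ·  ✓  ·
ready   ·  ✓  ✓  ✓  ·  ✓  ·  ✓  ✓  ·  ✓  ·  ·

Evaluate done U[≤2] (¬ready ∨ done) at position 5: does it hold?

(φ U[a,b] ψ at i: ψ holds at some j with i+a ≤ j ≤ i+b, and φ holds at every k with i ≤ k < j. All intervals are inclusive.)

Holds

Need some j in [5,7] with (¬ready ∨ done), and done at every k in [5,j-1].
  j=5: (¬ready ∨ done) holds; no prefix to check → satisfied.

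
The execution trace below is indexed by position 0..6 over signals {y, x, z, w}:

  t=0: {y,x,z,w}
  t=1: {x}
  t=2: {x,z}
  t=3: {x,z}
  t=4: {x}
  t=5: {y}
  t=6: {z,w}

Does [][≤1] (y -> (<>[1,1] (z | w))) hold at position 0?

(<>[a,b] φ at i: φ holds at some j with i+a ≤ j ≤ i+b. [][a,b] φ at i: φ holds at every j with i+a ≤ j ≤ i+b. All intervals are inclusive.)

No

Check (y -> (<>[1,1] (z | w))) at every j in [0,1]:
  j=0: antecedent true; consequent fails (none in [1,1]) → ✗
  j=1: antecedent false → ✓
Fails at j=0 → formula fails.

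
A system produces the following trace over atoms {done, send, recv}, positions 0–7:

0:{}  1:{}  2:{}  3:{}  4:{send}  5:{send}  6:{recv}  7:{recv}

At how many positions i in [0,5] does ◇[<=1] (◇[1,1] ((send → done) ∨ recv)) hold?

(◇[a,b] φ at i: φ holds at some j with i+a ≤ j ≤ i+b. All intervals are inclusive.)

5

Evaluate at each i in [0,5]:
  i=0: ✓ (witness j=0)
  i=1: ✓ (witness j=1)
  i=2: ✓ (witness j=2)
  i=3: ✗ (none in [3,4])
  i=4: ✓ (witness j=5)
  i=5: ✓ (witness j=5)
Positions where it holds: {0, 1, 2, 4, 5} → 5.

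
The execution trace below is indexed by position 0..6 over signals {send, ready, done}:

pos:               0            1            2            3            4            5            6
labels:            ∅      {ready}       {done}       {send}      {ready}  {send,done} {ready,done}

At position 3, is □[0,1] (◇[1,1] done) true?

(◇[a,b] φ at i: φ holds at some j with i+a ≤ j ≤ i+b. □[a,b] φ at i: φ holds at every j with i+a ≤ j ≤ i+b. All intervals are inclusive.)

Check ◇[1,1] done at every j in [3,4]:
  j=3: fails (none in [4,4])
  j=4: holds (witness at 5)
Fails at j=3 → formula fails.

Does not hold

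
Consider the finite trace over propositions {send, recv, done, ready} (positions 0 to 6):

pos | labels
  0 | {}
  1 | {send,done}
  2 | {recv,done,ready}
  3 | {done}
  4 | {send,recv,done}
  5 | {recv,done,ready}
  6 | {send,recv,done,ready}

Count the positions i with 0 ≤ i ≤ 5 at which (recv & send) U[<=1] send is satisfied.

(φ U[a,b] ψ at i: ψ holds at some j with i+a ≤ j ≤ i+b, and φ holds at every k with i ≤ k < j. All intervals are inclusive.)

2

Evaluate at each i in [0,5]:
  i=0: ✗ (lhs fails at k=0 before rhs at j=1)
  i=1: ✓ (rhs at j=1)
  i=2: ✗ (no rhs in [2,3])
  i=3: ✗ (lhs fails at k=3 before rhs at j=4)
  i=4: ✓ (rhs at j=4)
  i=5: ✗ (lhs fails at k=5 before rhs at j=6)
Positions where it holds: {1, 4} → 2.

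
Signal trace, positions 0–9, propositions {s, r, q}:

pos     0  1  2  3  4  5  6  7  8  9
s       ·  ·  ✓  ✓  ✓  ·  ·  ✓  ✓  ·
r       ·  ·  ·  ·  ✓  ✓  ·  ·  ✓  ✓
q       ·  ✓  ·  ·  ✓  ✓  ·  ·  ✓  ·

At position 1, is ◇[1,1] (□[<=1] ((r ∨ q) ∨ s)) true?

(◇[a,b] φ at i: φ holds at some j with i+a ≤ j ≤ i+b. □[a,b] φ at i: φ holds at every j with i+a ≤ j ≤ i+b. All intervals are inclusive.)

Yes

Check □[<=1] ((r ∨ q) ∨ s) at each j in [2,2]:
  j=2: holds on [2,3]
Found at j=2 → formula holds.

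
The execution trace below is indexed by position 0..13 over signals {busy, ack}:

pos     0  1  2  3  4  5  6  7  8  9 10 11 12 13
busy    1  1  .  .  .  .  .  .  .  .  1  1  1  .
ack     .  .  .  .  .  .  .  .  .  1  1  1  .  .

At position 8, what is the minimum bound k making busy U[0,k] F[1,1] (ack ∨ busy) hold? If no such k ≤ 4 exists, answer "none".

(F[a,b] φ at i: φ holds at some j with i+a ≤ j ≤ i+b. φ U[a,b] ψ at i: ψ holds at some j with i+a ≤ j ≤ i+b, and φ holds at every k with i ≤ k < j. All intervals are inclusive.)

0

Need earliest j ≥ 8 with F[1,1] (ack ∨ busy), and busy at every k in [8,j-1].
  j=8: rhs holds (empty prefix). k = 0.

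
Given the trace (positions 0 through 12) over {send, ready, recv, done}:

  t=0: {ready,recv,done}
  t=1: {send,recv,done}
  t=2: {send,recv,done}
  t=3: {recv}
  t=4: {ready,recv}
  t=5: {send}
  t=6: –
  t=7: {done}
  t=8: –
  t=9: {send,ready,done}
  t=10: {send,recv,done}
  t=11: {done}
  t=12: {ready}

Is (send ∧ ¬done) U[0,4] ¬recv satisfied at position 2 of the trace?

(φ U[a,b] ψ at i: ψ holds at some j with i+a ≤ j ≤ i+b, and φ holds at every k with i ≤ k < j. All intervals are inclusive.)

False

Need some j in [2,6] with ¬recv, and (send ∧ ¬done) at every k in [2,j-1].
  j=2: ¬recv false.
  j=3: ¬recv false.
  j=4: ¬recv false.
  j=5: ¬recv holds, but (send ∧ ¬done) fails at k=2 → not this j.
  j=6: ¬recv holds, but (send ∧ ¬done) fails at k=2 → not this j.
No j in the window works → until fails.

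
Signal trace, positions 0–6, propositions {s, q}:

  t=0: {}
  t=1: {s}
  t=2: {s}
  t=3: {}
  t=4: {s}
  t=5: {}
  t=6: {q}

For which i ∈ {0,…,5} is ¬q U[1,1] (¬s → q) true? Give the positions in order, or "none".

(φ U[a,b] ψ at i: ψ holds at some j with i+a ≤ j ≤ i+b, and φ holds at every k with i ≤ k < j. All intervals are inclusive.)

Evaluate at each i in [0,5]:
  i=0: ✓ (rhs at j=1; lhs holds on [0,0])
  i=1: ✓ (rhs at j=2; lhs holds on [1,1])
  i=2: ✗ (no rhs in [3,3])
  i=3: ✓ (rhs at j=4; lhs holds on [3,3])
  i=4: ✗ (no rhs in [5,5])
  i=5: ✓ (rhs at j=6; lhs holds on [5,5])

0, 1, 3, 5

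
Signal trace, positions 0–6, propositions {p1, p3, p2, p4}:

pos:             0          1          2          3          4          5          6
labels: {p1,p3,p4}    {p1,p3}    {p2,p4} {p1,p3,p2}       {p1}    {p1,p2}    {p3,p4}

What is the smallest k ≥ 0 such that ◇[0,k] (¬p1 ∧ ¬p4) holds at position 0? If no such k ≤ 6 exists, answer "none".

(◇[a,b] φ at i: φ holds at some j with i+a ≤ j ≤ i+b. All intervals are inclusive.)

none

Scan j = 0,1,… for (¬p1 ∧ ¬p4):
  j=0: fails
  j=1: fails
  j=2: fails
  j=3: fails
  j=4: fails
  j=5: fails
  j=6: fails
No j in [0,6] satisfies it → none.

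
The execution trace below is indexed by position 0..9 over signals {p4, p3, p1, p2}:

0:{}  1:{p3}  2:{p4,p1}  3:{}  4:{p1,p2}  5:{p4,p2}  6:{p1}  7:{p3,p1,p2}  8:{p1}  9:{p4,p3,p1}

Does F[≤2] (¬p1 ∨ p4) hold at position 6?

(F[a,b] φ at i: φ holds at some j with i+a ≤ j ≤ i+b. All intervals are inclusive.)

No

Check (¬p1 ∨ p4) at each j in [6,8]:
  j=6: false
  j=7: false
  j=8: false
No position in the window satisfies it → formula fails.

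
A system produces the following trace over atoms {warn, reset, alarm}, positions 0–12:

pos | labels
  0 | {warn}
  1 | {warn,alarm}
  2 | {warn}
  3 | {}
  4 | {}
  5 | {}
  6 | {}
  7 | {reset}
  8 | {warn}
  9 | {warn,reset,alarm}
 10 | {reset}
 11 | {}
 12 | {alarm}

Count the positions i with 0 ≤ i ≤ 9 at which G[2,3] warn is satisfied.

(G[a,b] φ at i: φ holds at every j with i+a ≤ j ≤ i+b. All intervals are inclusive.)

1

Evaluate at each i in [0,9]:
  i=0: ✗ (fails at j=3)
  i=1: ✗ (fails at j=3)
  i=2: ✗ (fails at j=4)
  i=3: ✗ (fails at j=5)
  i=4: ✗ (fails at j=6)
  i=5: ✗ (fails at j=7)
  i=6: ✓ (all of [8,9])
  i=7: ✗ (fails at j=10)
  i=8: ✗ (fails at j=10)
  i=9: ✗ (fails at j=11)
Positions where it holds: {6} → 1.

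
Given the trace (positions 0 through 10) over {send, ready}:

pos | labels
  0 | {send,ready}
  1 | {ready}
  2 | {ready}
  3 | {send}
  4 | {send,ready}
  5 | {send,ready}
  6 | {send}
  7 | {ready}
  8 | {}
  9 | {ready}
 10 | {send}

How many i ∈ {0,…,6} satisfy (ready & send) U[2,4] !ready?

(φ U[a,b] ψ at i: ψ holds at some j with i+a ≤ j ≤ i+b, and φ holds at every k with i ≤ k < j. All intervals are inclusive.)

1

Evaluate at each i in [0,6]:
  i=0: ✗ (lhs fails at k=1 before rhs at j=3)
  i=1: ✗ (lhs fails at k=1 before rhs at j=3)
  i=2: ✗ (lhs fails at k=2 before rhs at j=6)
  i=3: ✗ (lhs fails at k=3 before rhs at j=6)
  i=4: ✓ (rhs at j=6; lhs holds on [4,5])
  i=5: ✗ (lhs fails at k=6 before rhs at j=8)
  i=6: ✗ (lhs fails at k=6 before rhs at j=8)
Positions where it holds: {4} → 1.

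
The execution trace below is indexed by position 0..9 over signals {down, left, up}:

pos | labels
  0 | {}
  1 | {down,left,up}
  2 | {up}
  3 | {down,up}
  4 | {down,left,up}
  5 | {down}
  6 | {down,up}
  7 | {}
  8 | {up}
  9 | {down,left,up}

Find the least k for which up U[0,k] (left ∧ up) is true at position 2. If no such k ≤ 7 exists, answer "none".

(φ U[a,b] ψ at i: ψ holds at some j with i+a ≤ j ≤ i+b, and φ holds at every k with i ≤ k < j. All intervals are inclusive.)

Need earliest j ≥ 2 with (left ∧ up), and up at every k in [2,j-1].
  j=2: rhs fails.
  j=3: rhs fails.
  j=4: rhs holds; lhs holds on [2,3]. k = 2.

2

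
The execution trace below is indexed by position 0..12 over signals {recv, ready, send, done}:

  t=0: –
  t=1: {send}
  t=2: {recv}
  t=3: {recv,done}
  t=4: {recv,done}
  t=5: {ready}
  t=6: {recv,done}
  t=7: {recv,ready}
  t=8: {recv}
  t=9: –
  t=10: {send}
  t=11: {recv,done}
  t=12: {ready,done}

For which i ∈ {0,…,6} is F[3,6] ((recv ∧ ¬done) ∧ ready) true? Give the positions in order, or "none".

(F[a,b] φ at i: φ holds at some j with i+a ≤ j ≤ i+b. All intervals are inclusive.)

1, 2, 3, 4

Evaluate at each i in [0,6]:
  i=0: ✗ (none in [3,6])
  i=1: ✓ (witness j=7)
  i=2: ✓ (witness j=7)
  i=3: ✓ (witness j=7)
  i=4: ✓ (witness j=7)
  i=5: ✗ (none in [8,11])
  i=6: ✗ (none in [9,12])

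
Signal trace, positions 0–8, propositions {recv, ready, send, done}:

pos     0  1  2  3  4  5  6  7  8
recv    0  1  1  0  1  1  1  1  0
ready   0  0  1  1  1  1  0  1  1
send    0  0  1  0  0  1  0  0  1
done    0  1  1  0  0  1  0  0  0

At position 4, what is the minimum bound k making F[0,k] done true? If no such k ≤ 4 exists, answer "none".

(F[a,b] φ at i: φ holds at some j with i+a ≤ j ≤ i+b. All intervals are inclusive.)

Scan j = 4,5,… for done:
  j=4: fails
  j=5: holds
First hit at j=5, so smallest k = 5-4 = 1.

1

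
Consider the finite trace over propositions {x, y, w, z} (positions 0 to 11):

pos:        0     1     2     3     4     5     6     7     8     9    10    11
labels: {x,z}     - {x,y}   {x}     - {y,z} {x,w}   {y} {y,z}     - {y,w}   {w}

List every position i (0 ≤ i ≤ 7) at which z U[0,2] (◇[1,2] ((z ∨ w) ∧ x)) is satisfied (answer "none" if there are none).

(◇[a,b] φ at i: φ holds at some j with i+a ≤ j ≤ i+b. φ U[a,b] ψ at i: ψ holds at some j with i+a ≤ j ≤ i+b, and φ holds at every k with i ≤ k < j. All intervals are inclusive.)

4, 5

Evaluate at each i in [0,7]:
  i=0: ✗ (no rhs in [0,2])
  i=1: ✗ (no rhs in [1,3])
  i=2: ✗ (lhs fails at k=2 before rhs at j=4)
  i=3: ✗ (lhs fails at k=3 before rhs at j=4)
  i=4: ✓ (rhs at j=4)
  i=5: ✓ (rhs at j=5)
  i=6: ✗ (no rhs in [6,8])
  i=7: ✗ (no rhs in [7,9])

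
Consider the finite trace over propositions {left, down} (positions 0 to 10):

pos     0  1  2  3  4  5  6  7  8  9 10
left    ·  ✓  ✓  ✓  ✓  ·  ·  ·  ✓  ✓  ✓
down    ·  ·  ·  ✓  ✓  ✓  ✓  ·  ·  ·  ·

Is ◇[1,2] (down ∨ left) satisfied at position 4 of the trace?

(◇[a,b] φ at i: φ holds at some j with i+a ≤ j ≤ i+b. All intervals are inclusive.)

Check (down ∨ left) at each j in [5,6]:
  j=5: true
  j=6: true
Found at j=5 → formula holds.

Yes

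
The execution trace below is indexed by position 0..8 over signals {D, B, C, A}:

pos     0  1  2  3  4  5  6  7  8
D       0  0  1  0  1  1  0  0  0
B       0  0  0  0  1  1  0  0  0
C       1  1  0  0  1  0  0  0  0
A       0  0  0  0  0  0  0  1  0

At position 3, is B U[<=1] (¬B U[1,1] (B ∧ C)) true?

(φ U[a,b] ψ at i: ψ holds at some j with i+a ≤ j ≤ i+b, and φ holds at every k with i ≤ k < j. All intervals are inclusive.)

Need some j in [3,4] with (¬B U[1,1] (B ∧ C)), and B at every k in [3,j-1].
  j=3: (¬B U[1,1] (B ∧ C)) holds; no prefix to check → satisfied.

Holds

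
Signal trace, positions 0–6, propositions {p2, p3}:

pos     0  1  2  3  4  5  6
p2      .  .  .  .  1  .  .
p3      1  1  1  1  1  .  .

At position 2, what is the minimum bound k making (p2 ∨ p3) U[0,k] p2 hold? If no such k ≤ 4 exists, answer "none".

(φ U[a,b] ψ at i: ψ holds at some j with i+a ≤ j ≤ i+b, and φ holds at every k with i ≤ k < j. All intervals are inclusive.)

2

Need earliest j ≥ 2 with p2, and (p2 ∨ p3) at every k in [2,j-1].
  j=2: rhs fails.
  j=3: rhs fails.
  j=4: rhs holds; lhs holds on [2,3]. k = 2.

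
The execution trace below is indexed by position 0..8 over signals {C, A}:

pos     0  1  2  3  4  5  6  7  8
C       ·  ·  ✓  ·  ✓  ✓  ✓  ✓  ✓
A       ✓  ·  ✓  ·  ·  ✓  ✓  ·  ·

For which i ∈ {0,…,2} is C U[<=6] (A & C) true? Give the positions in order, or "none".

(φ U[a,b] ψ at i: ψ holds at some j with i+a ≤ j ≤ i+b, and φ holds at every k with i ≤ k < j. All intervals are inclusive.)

Evaluate at each i in [0,2]:
  i=0: ✗ (lhs fails at k=0 before rhs at j=2)
  i=1: ✗ (lhs fails at k=1 before rhs at j=2)
  i=2: ✓ (rhs at j=2)

2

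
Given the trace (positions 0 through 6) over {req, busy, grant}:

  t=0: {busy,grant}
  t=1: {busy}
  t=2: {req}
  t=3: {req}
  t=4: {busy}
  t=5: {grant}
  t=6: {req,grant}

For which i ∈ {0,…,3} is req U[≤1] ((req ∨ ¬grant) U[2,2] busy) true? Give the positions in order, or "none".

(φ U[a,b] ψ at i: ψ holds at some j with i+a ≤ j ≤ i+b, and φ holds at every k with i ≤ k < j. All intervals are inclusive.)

2

Evaluate at each i in [0,3]:
  i=0: ✗ (no rhs in [0,1])
  i=1: ✗ (lhs fails at k=1 before rhs at j=2)
  i=2: ✓ (rhs at j=2)
  i=3: ✗ (no rhs in [3,4])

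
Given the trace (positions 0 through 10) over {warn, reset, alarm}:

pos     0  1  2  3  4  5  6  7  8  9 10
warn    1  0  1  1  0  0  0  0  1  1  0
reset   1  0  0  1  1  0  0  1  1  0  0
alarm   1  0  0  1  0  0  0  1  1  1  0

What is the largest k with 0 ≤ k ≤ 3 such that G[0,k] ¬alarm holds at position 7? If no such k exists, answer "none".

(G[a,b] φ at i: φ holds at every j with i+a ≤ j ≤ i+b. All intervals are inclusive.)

none

¬alarm must hold from j=7 onward; find where it first fails.
  j=7: fails → no k works.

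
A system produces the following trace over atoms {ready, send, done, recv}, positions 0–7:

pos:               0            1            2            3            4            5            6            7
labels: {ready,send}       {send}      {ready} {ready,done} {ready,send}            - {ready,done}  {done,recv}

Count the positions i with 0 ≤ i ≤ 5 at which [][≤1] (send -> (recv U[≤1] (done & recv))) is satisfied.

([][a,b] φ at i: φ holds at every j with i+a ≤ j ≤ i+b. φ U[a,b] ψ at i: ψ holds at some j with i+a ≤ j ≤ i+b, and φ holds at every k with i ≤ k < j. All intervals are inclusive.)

2

Evaluate at each i in [0,5]:
  i=0: ✗ (fails at j=0)
  i=1: ✗ (fails at j=1)
  i=2: ✓ (all of [2,3])
  i=3: ✗ (fails at j=4)
  i=4: ✗ (fails at j=4)
  i=5: ✓ (all of [5,6])
Positions where it holds: {2, 5} → 2.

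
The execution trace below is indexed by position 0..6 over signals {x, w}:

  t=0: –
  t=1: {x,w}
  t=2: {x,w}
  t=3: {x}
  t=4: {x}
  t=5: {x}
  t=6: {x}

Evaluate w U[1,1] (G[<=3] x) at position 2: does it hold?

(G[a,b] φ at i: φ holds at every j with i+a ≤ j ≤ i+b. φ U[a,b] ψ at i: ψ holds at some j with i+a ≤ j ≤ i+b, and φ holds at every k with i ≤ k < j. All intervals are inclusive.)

Holds

Need some j in [3,3] with G[<=3] x, and w at every k in [2,j-1].
  j=3: G[<=3] x holds; w holds at every k in [2,2] → satisfied.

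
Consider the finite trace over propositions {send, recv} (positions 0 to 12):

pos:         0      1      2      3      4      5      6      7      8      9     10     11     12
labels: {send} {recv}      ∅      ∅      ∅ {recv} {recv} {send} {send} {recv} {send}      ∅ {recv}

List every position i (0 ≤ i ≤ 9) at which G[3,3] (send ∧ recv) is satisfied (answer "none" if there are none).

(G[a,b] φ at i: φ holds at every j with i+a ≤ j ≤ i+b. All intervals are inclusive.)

none

Evaluate at each i in [0,9]:
  i=0: ✗ (fails at j=3)
  i=1: ✗ (fails at j=4)
  i=2: ✗ (fails at j=5)
  i=3: ✗ (fails at j=6)
  i=4: ✗ (fails at j=7)
  i=5: ✗ (fails at j=8)
  i=6: ✗ (fails at j=9)
  i=7: ✗ (fails at j=10)
  i=8: ✗ (fails at j=11)
  i=9: ✗ (fails at j=12)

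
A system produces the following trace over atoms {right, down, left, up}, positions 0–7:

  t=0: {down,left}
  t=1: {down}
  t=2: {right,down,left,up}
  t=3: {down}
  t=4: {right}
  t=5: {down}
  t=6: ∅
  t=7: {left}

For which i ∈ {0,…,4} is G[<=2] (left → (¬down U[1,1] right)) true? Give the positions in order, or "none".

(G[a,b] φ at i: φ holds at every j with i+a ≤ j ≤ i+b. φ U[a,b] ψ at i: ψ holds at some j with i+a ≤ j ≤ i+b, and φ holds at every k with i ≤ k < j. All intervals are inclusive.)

Evaluate at each i in [0,4]:
  i=0: ✗ (fails at j=0)
  i=1: ✗ (fails at j=2)
  i=2: ✗ (fails at j=2)
  i=3: ✓ (all of [3,5])
  i=4: ✓ (all of [4,6])

3, 4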